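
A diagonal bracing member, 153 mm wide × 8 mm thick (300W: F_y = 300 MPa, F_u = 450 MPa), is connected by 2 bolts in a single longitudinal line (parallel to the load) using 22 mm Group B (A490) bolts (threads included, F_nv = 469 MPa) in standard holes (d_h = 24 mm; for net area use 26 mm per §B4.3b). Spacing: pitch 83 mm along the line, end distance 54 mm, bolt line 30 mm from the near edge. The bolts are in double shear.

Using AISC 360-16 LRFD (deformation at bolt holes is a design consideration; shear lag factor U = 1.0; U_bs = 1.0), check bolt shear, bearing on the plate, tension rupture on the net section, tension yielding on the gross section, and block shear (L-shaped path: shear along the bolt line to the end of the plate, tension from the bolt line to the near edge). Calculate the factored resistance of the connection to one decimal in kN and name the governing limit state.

193.9 kN (block shear governs)

Bolt shear: A_b = π(22)²/4 = 380.13 mm². φR_n = 0.75 × 469 × 380.13 × 2 × 2 = 534.8 kN.
Bearing (8 mm plate, F_u = 450 MPa): end bolts L_c = 54 − 24/2 = 42, R_n = min(1.2×42×8×450, 2.4×22×8×450) = 181.44 kN/bolt; interior L_c = 83 − 24 = 59, R_n = 190.08 kN/bolt. φR_n = 0.75 × (1×181.44 + 1×190.08) = 278.6 kN.
Tension rupture (net): A_n = (153 − 1×26)×8 = 1016 mm² (U = 1.0, A_e = A_n). φR_n = 0.75 × 450 × 1016 = 342.9 kN.
Tension yield (gross): A_g = 153×8 = 1224 mm². φR_n = 0.90 × 300 × 1224 = 330.5 kN.
Block shear: shear path 1×[54+1×83] = 1×137 mm, A_gv = 1096, A_nv = 1×(137 − 1.5×26)×8 = 784 mm²; tension to near edge: (30 − 0.5×26)×8 = 136 mm². R_n = min(0.6×450×784, 0.6×300×1096) + 1.0×450×136 = min(211.68, 197.28) + 61.2 = 258.48 kN. φR_n = 0.75 × 258.48 = 193.9 kN.
Governing: min(534.8, 278.6, 342.9, 330.5, 193.9) = 193.9 kN → block shear.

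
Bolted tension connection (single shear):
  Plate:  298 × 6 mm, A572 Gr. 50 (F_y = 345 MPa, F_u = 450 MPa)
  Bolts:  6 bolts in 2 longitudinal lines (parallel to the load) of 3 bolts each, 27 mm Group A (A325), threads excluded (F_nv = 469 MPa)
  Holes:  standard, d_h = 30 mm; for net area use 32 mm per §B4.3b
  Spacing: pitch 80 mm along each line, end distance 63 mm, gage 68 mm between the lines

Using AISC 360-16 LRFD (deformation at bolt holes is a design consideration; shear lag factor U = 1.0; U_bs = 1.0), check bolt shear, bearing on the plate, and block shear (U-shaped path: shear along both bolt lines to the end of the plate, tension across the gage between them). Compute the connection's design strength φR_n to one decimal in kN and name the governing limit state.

Bolt shear: A_b = π(27)²/4 = 572.56 mm². φR_n = 0.75 × 469 × 572.56 × 6 × 1 = 1208.4 kN.
Bearing (6 mm plate, F_u = 450 MPa): end bolts L_c = 63 − 30/2 = 48, R_n = min(1.2×48×6×450, 2.4×27×6×450) = 155.52 kN/bolt; interior L_c = 80 − 30 = 50, R_n = 162 kN/bolt. φR_n = 0.75 × (2×155.52 + 4×162) = 719.3 kN.
Block shear: shear path 2×[63+2×80] = 2×223 mm, A_gv = 2676, A_nv = 2×(223 − 2.5×32)×6 = 1716 mm²; tension across gage: (68 − 1×32)×6 = 216 mm². R_n = min(0.6×450×1716, 0.6×345×2676) + 1.0×450×216 = min(463.32, 553.93) + 97.2 = 560.52 kN. φR_n = 0.75 × 560.52 = 420.4 kN.
Governing: min(1208.4, 719.3, 420.4) = 420.4 kN → block shear.

420.4 kN (block shear governs)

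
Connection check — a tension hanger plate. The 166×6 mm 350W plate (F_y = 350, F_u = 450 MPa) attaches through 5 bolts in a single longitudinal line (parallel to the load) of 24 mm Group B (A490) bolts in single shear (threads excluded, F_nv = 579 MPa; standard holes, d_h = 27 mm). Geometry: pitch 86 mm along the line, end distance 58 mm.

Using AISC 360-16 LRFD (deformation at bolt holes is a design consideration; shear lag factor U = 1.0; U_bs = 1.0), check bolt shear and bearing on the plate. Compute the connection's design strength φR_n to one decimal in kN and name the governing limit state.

574.7 kN (bearing governs)

Bolt shear: A_b = π(24)²/4 = 452.39 mm². φR_n = 0.75 × 579 × 452.39 × 5 × 1 = 982.3 kN.
Bearing (6 mm plate, F_u = 450 MPa): end bolts L_c = 58 − 27/2 = 44.5, R_n = min(1.2×44.5×6×450, 2.4×24×6×450) = 144.18 kN/bolt; interior L_c = 86 − 27 = 59, R_n = 155.52 kN/bolt. φR_n = 0.75 × (1×144.18 + 4×155.52) = 574.7 kN.
Governing: min(982.3, 574.7) = 574.7 kN → bearing.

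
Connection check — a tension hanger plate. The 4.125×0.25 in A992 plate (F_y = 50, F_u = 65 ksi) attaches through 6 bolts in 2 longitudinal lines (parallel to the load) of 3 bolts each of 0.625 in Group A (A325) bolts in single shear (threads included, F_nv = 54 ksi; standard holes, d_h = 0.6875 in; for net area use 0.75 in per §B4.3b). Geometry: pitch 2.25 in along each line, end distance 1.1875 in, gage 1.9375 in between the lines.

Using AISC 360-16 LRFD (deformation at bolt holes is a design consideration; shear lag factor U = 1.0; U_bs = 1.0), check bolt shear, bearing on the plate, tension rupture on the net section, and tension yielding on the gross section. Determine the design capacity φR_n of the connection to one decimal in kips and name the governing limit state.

32.0 kips (net-section rupture governs)

Bolt shear: A_b = π(0.625)²/4 = 0.3068 in². φR_n = 0.75 × 54 × 0.3068 × 6 × 1 = 74.6 kips.
Bearing (0.25 in plate, F_u = 65 ksi): end bolts L_c = 1.1875 − 0.6875/2 = 0.84375, R_n = min(1.2×0.84375×0.25×65, 2.4×0.625×0.25×65) = 16.453 kips/bolt; interior L_c = 2.25 − 0.6875 = 1.5625, R_n = 24.375 kips/bolt. φR_n = 0.75 × (2×16.453 + 4×24.375) = 97.8 kips.
Tension rupture (net): A_n = (4.125 − 2×0.75)×0.25 = 0.65625 in² (U = 1.0, A_e = A_n). φR_n = 0.75 × 65 × 0.65625 = 32.0 kips.
Tension yield (gross): A_g = 4.125×0.25 = 1.0313 in². φR_n = 0.90 × 50 × 1.0313 = 46.4 kips.
Governing: min(74.6, 97.8, 32.0, 46.4) = 32.0 kips → net-section rupture.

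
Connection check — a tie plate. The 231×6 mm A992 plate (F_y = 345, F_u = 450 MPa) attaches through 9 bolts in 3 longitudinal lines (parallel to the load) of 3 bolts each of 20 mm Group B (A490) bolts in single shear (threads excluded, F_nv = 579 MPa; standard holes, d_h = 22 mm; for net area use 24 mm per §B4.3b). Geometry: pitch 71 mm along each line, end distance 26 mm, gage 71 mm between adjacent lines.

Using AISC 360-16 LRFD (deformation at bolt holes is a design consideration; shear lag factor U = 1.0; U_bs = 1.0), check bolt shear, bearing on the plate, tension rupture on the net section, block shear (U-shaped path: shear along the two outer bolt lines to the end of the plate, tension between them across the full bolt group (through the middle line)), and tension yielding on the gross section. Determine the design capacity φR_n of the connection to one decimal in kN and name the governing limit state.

322.0 kN (net-section rupture governs)

Bolt shear: A_b = π(20)²/4 = 314.16 mm². φR_n = 0.75 × 579 × 314.16 × 9 × 1 = 1227.8 kN.
Bearing (6 mm plate, F_u = 450 MPa): end bolts L_c = 26 − 22/2 = 15, R_n = min(1.2×15×6×450, 2.4×20×6×450) = 48.6 kN/bolt; interior L_c = 71 − 22 = 49, R_n = 129.6 kN/bolt. φR_n = 0.75 × (3×48.6 + 6×129.6) = 692.6 kN.
Tension rupture (net): A_n = (231 − 3×24)×6 = 954 mm² (U = 1.0, A_e = A_n). φR_n = 0.75 × 450 × 954 = 322.0 kN.
Block shear: shear path 2×[26+2×71] = 2×168 mm, A_gv = 2016, A_nv = 2×(168 − 2.5×24)×6 = 1296 mm²; tension across gage: (142 − 2×24)×6 = 564 mm². R_n = min(0.6×450×1296, 0.6×345×2016) + 1.0×450×564 = min(349.92, 417.31) + 253.8 = 603.72 kN. φR_n = 0.75 × 603.72 = 452.8 kN.
Tension yield (gross): A_g = 231×6 = 1386 mm². φR_n = 0.90 × 345 × 1386 = 430.4 kN.
Governing: min(1227.8, 692.6, 322.0, 452.8, 430.4) = 322.0 kN → net-section rupture.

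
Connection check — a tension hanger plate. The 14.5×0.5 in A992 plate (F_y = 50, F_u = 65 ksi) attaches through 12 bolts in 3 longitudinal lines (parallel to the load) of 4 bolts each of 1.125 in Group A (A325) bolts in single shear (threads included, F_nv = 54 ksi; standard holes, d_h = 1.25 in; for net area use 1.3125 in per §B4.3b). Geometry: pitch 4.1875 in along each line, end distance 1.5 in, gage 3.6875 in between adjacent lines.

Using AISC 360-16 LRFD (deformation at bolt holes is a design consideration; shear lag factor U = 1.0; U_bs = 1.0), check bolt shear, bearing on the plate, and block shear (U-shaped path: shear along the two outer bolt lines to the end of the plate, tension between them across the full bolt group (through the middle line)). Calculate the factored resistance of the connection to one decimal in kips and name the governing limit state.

Bolt shear: A_b = π(1.125)²/4 = 0.99402 in². φR_n = 0.75 × 54 × 0.99402 × 12 × 1 = 483.1 kips.
Bearing (0.5 in plate, F_u = 65 ksi): end bolts L_c = 1.5 − 1.25/2 = 0.875, R_n = min(1.2×0.875×0.5×65, 2.4×1.125×0.5×65) = 34.125 kips/bolt; interior L_c = 4.1875 − 1.25 = 2.9375, R_n = 87.75 kips/bolt. φR_n = 0.75 × (3×34.125 + 9×87.75) = 669.1 kips.
Block shear: shear path 2×[1.5+3×4.1875] = 2×14.0625 in, A_gv = 14.063, A_nv = 2×(14.0625 − 3.5×1.3125)×0.5 = 9.4688 in²; tension across gage: (7.375 − 2×1.3125)×0.5 = 2.375 in². R_n = min(0.6×65×9.4688, 0.6×50×14.063) + 1.0×65×2.375 = min(369.28, 421.89) + 154.38 = 523.66 kips. φR_n = 0.75 × 523.66 = 392.7 kips.
Governing: min(483.1, 669.1, 392.7) = 392.7 kips → block shear.

392.7 kips (block shear governs)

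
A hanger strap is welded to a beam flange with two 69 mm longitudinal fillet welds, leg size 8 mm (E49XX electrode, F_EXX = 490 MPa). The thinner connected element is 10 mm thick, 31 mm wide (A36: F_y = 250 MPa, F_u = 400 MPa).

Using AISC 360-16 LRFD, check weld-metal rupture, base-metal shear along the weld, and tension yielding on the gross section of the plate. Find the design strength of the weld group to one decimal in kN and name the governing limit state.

69.8 kN (gross-section yield governs)

Weld metal: throat = 0.707×8 = 5.656 mm, L = 2×69 = 138 mm. φR_n = 0.75 × 0.6 × 490 × 5.656 × 138 = 172.1 kN.
Base metal shear (10 mm plate): yield φR_n = 1.0×0.6×250×10×138 = 207.0 kN; rupture φR_n = 0.75×0.6×400×10×138 = 248.4 kN; take 207.0 kN (yield).
Tension yield (gross): A_g = 31×10 = 310 mm². φR_n = 0.90 × 250 × 310 = 69.8 kN.
Governing: min(172.1, 207.0, 69.8) = 69.8 kN → gross-section yield.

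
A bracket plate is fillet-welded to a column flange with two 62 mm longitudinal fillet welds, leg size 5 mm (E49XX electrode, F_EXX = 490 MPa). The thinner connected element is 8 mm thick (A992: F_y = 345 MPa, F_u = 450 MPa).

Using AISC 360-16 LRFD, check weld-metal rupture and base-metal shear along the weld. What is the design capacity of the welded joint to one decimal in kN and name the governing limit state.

96.7 kN (weld metal governs)

Weld metal: throat = 0.707×5 = 3.535 mm, L = 2×62 = 124 mm. φR_n = 0.75 × 0.6 × 490 × 3.535 × 124 = 96.7 kN.
Base metal shear (8 mm plate): yield φR_n = 1.0×0.6×345×8×124 = 205.3 kN; rupture φR_n = 0.75×0.6×450×8×124 = 200.9 kN; take 200.9 kN (rupture).
Governing: min(96.7, 200.9) = 96.7 kN → weld metal.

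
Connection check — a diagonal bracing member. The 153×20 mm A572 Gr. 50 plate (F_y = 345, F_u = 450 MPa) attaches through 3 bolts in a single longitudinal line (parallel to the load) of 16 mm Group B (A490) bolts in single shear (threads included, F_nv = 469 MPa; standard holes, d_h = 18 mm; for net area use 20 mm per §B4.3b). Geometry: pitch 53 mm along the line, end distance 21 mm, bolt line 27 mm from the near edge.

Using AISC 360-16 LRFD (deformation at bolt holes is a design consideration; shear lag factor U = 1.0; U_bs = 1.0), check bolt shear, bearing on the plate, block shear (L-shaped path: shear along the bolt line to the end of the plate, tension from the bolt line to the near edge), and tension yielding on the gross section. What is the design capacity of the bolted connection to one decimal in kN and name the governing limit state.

212.2 kN (bolt shear governs)

Bolt shear: A_b = π(16)²/4 = 201.06 mm². φR_n = 0.75 × 469 × 201.06 × 3 × 1 = 212.2 kN.
Bearing (20 mm plate, F_u = 450 MPa): end bolts L_c = 21 − 18/2 = 12, R_n = min(1.2×12×20×450, 2.4×16×20×450) = 129.6 kN/bolt; interior L_c = 53 − 18 = 35, R_n = 345.6 kN/bolt. φR_n = 0.75 × (1×129.6 + 2×345.6) = 615.6 kN.
Block shear: shear path 1×[21+2×53] = 1×127 mm, A_gv = 2540, A_nv = 1×(127 − 2.5×20)×20 = 1540 mm²; tension to near edge: (27 − 0.5×20)×20 = 340 mm². R_n = min(0.6×450×1540, 0.6×345×2540) + 1.0×450×340 = min(415.8, 525.78) + 153 = 568.8 kN. φR_n = 0.75 × 568.8 = 426.6 kN.
Tension yield (gross): A_g = 153×20 = 3060 mm². φR_n = 0.90 × 345 × 3060 = 950.1 kN.
Governing: min(212.2, 615.6, 426.6, 950.1) = 212.2 kN → bolt shear.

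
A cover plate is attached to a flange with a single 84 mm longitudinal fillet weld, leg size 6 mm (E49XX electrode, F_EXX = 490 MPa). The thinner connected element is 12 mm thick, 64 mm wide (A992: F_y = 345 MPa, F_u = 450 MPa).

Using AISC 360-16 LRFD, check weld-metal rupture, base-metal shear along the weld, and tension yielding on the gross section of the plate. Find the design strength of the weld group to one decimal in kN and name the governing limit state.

Weld metal: throat = 0.707×6 = 4.242 mm, L = 84 mm. φR_n = 0.75 × 0.6 × 490 × 4.242 × 84 = 78.6 kN.
Base metal shear (12 mm plate): yield φR_n = 1.0×0.6×345×12×84 = 208.7 kN; rupture φR_n = 0.75×0.6×450×12×84 = 204.1 kN; take 204.1 kN (rupture).
Tension yield (gross): A_g = 64×12 = 768 mm². φR_n = 0.90 × 345 × 768 = 238.5 kN.
Governing: min(78.6, 204.1, 238.5) = 78.6 kN → weld metal.

78.6 kN (weld metal governs)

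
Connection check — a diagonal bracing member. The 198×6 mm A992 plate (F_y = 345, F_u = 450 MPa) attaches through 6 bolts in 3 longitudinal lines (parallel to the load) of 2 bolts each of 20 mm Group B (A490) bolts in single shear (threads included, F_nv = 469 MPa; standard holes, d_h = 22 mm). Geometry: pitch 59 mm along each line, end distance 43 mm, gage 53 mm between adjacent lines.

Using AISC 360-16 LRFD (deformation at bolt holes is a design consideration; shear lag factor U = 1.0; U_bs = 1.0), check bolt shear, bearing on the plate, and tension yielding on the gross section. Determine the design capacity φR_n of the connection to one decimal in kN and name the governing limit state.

368.9 kN (gross-section yield governs)

Bolt shear: A_b = π(20)²/4 = 314.16 mm². φR_n = 0.75 × 469 × 314.16 × 6 × 1 = 663.0 kN.
Bearing (6 mm plate, F_u = 450 MPa): end bolts L_c = 43 − 22/2 = 32, R_n = min(1.2×32×6×450, 2.4×20×6×450) = 103.68 kN/bolt; interior L_c = 59 − 22 = 37, R_n = 119.88 kN/bolt. φR_n = 0.75 × (3×103.68 + 3×119.88) = 503.0 kN.
Tension yield (gross): A_g = 198×6 = 1188 mm². φR_n = 0.90 × 345 × 1188 = 368.9 kN.
Governing: min(663.0, 503.0, 368.9) = 368.9 kN → gross-section yield.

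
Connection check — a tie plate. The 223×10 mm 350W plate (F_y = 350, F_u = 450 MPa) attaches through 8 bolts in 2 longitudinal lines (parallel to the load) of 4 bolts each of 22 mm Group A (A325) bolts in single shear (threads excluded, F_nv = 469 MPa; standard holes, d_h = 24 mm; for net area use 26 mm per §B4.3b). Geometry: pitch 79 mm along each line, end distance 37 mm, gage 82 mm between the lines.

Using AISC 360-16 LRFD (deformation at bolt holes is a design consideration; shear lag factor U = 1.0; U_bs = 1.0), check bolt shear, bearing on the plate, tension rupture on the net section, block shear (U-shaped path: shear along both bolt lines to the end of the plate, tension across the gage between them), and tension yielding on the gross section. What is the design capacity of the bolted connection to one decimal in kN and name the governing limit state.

577.1 kN (net-section rupture governs)

Bolt shear: A_b = π(22)²/4 = 380.13 mm². φR_n = 0.75 × 469 × 380.13 × 8 × 1 = 1069.7 kN.
Bearing (10 mm plate, F_u = 450 MPa): end bolts L_c = 37 − 24/2 = 25, R_n = min(1.2×25×10×450, 2.4×22×10×450) = 135 kN/bolt; interior L_c = 79 − 24 = 55, R_n = 237.6 kN/bolt. φR_n = 0.75 × (2×135 + 6×237.6) = 1271.7 kN.
Tension rupture (net): A_n = (223 − 2×26)×10 = 1710 mm² (U = 1.0, A_e = A_n). φR_n = 0.75 × 450 × 1710 = 577.1 kN.
Block shear: shear path 2×[37+3×79] = 2×274 mm, A_gv = 5480, A_nv = 2×(274 − 3.5×26)×10 = 3660 mm²; tension across gage: (82 − 1×26)×10 = 560 mm². R_n = min(0.6×450×3660, 0.6×350×5480) + 1.0×450×560 = min(988.2, 1150.8) + 252 = 1240.2 kN. φR_n = 0.75 × 1240.2 = 930.2 kN.
Tension yield (gross): A_g = 223×10 = 2230 mm². φR_n = 0.90 × 350 × 2230 = 702.5 kN.
Governing: min(1069.7, 1271.7, 577.1, 930.2, 702.5) = 577.1 kN → net-section rupture.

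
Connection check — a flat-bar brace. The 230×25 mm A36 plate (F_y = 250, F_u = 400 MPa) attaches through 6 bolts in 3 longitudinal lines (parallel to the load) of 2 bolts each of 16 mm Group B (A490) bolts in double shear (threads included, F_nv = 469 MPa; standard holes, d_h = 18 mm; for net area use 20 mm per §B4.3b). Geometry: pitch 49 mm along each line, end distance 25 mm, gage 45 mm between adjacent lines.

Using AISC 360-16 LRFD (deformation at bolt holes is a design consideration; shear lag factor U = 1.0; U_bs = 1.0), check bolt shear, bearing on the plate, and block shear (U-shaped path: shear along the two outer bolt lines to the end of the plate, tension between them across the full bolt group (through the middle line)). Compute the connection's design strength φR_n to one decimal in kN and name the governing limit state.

771.0 kN (block shear governs)

Bolt shear: A_b = π(16)²/4 = 201.06 mm². φR_n = 0.75 × 469 × 201.06 × 6 × 2 = 848.7 kN.
Bearing (25 mm plate, F_u = 400 MPa): end bolts L_c = 25 − 18/2 = 16, R_n = min(1.2×16×25×400, 2.4×16×25×400) = 192 kN/bolt; interior L_c = 49 − 18 = 31, R_n = 372 kN/bolt. φR_n = 0.75 × (3×192 + 3×372) = 1269.0 kN.
Block shear: shear path 2×[25+1×49] = 2×74 mm, A_gv = 3700, A_nv = 2×(74 − 1.5×20)×25 = 2200 mm²; tension across gage: (90 − 2×20)×25 = 1250 mm². R_n = min(0.6×400×2200, 0.6×250×3700) + 1.0×400×1250 = min(528, 555) + 500 = 1028 kN. φR_n = 0.75 × 1028 = 771.0 kN.
Governing: min(848.7, 1269.0, 771.0) = 771.0 kN → block shear.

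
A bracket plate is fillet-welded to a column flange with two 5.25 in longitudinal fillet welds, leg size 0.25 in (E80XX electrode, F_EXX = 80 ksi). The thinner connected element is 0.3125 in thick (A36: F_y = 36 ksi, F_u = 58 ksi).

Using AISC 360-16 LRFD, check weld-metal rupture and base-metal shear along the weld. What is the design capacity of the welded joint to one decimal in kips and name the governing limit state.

Weld metal: throat = 0.707×0.25 = 0.17675 in, L = 2×5.25 = 10.5 in. φR_n = 0.75 × 0.6 × 80 × 0.17675 × 10.5 = 66.8 kips.
Base metal shear (0.3125 in plate): yield φR_n = 1.0×0.6×36×0.3125×10.5 = 70.9 kips; rupture φR_n = 0.75×0.6×58×0.3125×10.5 = 85.6 kips; take 70.9 kips (yield).
Governing: min(66.8, 70.9) = 66.8 kips → weld metal.

66.8 kips (weld metal governs)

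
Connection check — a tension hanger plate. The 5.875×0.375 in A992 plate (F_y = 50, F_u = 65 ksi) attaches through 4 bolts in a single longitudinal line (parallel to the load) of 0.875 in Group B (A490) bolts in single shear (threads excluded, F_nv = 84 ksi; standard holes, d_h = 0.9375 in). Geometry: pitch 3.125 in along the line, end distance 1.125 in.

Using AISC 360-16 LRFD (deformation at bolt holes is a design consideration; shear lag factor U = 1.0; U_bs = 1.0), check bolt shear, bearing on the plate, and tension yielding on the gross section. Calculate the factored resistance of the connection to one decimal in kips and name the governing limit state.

Bolt shear: A_b = π(0.875)²/4 = 0.60132 in². φR_n = 0.75 × 84 × 0.60132 × 4 × 1 = 151.5 kips.
Bearing (0.375 in plate, F_u = 65 ksi): end bolts L_c = 1.125 − 0.9375/2 = 0.65625, R_n = min(1.2×0.65625×0.375×65, 2.4×0.875×0.375×65) = 19.195 kips/bolt; interior L_c = 3.125 − 0.9375 = 2.1875, R_n = 51.188 kips/bolt. φR_n = 0.75 × (1×19.195 + 3×51.188) = 129.6 kips.
Tension yield (gross): A_g = 5.875×0.375 = 2.2031 in². φR_n = 0.90 × 50 × 2.2031 = 99.1 kips.
Governing: min(151.5, 129.6, 99.1) = 99.1 kips → gross-section yield.

99.1 kips (gross-section yield governs)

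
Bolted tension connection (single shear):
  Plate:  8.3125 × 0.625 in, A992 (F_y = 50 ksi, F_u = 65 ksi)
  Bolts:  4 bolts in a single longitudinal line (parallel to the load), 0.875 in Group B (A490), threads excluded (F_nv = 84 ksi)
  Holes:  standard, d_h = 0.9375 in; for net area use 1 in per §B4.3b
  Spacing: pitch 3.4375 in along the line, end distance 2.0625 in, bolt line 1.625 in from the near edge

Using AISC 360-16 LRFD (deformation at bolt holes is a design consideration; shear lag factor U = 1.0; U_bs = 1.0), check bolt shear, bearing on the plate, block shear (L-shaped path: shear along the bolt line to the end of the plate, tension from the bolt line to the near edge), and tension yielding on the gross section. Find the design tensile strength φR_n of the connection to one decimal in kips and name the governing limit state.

Bolt shear: A_b = π(0.875)²/4 = 0.60132 in². φR_n = 0.75 × 84 × 0.60132 × 4 × 1 = 151.5 kips.
Bearing (0.625 in plate, F_u = 65 ksi): end bolts L_c = 2.0625 − 0.9375/2 = 1.59375, R_n = min(1.2×1.59375×0.625×65, 2.4×0.875×0.625×65) = 77.695 kips/bolt; interior L_c = 3.4375 − 0.9375 = 2.5, R_n = 85.313 kips/bolt. φR_n = 0.75 × (1×77.695 + 3×85.313) = 250.2 kips.
Block shear: shear path 1×[2.0625+3×3.4375] = 1×12.375 in, A_gv = 7.7344, A_nv = 1×(12.375 − 3.5×1)×0.625 = 5.5469 in²; tension to near edge: (1.625 − 0.5×1)×0.625 = 0.70313 in². R_n = min(0.6×65×5.5469, 0.6×50×7.7344) + 1.0×65×0.70313 = min(216.33, 232.03) + 45.703 = 262.03 kips. φR_n = 0.75 × 262.03 = 196.5 kips.
Tension yield (gross): A_g = 8.3125×0.625 = 5.1953 in². φR_n = 0.90 × 50 × 5.1953 = 233.8 kips.
Governing: min(151.5, 250.2, 196.5, 233.8) = 151.5 kips → bolt shear.

151.5 kips (bolt shear governs)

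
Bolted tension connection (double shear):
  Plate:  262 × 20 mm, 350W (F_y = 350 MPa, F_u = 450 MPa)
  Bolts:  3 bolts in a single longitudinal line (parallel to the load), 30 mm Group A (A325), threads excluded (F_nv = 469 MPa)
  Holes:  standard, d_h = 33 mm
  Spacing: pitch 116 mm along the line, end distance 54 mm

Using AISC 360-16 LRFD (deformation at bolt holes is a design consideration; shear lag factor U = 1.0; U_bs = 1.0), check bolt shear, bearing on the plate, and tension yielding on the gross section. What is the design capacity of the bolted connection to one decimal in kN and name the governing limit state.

Bolt shear: A_b = π(30)²/4 = 706.86 mm². φR_n = 0.75 × 469 × 706.86 × 3 × 2 = 1491.8 kN.
Bearing (20 mm plate, F_u = 450 MPa): end bolts L_c = 54 − 33/2 = 37.5, R_n = min(1.2×37.5×20×450, 2.4×30×20×450) = 405 kN/bolt; interior L_c = 116 − 33 = 83, R_n = 648 kN/bolt. φR_n = 0.75 × (1×405 + 2×648) = 1275.8 kN.
Tension yield (gross): A_g = 262×20 = 5240 mm². φR_n = 0.90 × 350 × 5240 = 1650.6 kN.
Governing: min(1491.8, 1275.8, 1650.6) = 1275.8 kN → bearing.

1275.8 kN (bearing governs)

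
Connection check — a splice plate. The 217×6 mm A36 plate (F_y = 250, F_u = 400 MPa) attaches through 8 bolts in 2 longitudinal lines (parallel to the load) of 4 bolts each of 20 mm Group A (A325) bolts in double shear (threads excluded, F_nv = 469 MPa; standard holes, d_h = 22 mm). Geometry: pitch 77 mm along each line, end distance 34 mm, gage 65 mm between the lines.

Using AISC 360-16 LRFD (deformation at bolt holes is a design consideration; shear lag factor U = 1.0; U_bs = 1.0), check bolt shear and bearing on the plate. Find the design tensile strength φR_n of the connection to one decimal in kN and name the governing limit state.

617.8 kN (bearing governs)

Bolt shear: A_b = π(20)²/4 = 314.16 mm². φR_n = 0.75 × 469 × 314.16 × 8 × 2 = 1768.1 kN.
Bearing (6 mm plate, F_u = 400 MPa): end bolts L_c = 34 − 22/2 = 23, R_n = min(1.2×23×6×400, 2.4×20×6×400) = 66.24 kN/bolt; interior L_c = 77 − 22 = 55, R_n = 115.2 kN/bolt. φR_n = 0.75 × (2×66.24 + 6×115.2) = 617.8 kN.
Governing: min(1768.1, 617.8) = 617.8 kN → bearing.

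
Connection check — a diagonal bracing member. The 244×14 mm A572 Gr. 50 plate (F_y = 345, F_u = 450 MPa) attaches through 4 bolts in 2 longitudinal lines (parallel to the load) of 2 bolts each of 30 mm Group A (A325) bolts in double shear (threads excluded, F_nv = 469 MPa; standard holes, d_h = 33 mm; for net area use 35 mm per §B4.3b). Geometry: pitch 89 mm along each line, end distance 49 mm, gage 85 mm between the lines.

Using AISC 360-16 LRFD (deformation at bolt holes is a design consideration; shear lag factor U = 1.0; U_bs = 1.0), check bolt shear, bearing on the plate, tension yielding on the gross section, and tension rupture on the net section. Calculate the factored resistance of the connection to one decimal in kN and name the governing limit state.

Bolt shear: A_b = π(30)²/4 = 706.86 mm². φR_n = 0.75 × 469 × 706.86 × 4 × 2 = 1989.1 kN.
Bearing (14 mm plate, F_u = 450 MPa): end bolts L_c = 49 − 33/2 = 32.5, R_n = min(1.2×32.5×14×450, 2.4×30×14×450) = 245.7 kN/bolt; interior L_c = 89 − 33 = 56, R_n = 423.36 kN/bolt. φR_n = 0.75 × (2×245.7 + 2×423.36) = 1003.6 kN.
Tension yield (gross): A_g = 244×14 = 3416 mm². φR_n = 0.90 × 345 × 3416 = 1060.7 kN.
Tension rupture (net): A_n = (244 − 2×35)×14 = 2436 mm² (U = 1.0, A_e = A_n). φR_n = 0.75 × 450 × 2436 = 822.2 kN.
Governing: min(1989.1, 1003.6, 1060.7, 822.2) = 822.2 kN → net-section rupture.

822.2 kN (net-section rupture governs)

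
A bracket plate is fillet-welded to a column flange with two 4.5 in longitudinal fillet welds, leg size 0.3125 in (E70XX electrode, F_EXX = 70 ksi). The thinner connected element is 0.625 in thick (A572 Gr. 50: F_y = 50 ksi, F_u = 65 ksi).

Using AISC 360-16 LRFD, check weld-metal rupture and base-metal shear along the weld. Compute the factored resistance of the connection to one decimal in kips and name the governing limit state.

Weld metal: throat = 0.707×0.3125 = 0.22094 in, L = 2×4.5 = 9 in. φR_n = 0.75 × 0.6 × 70 × 0.22094 × 9 = 62.6 kips.
Base metal shear (0.625 in plate): yield φR_n = 1.0×0.6×50×0.625×9 = 168.8 kips; rupture φR_n = 0.75×0.6×65×0.625×9 = 164.5 kips; take 164.5 kips (rupture).
Governing: min(62.6, 164.5) = 62.6 kips → weld metal.

62.6 kips (weld metal governs)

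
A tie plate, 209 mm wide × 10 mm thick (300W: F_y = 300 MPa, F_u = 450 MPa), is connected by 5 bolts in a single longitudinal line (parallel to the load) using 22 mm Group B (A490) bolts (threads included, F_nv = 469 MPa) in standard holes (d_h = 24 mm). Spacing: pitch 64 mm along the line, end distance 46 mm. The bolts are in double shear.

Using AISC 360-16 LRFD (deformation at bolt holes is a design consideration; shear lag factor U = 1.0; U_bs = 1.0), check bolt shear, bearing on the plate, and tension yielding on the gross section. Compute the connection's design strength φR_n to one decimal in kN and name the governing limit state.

Bolt shear: A_b = π(22)²/4 = 380.13 mm². φR_n = 0.75 × 469 × 380.13 × 5 × 2 = 1337.1 kN.
Bearing (10 mm plate, F_u = 450 MPa): end bolts L_c = 46 − 24/2 = 34, R_n = min(1.2×34×10×450, 2.4×22×10×450) = 183.6 kN/bolt; interior L_c = 64 − 24 = 40, R_n = 216 kN/bolt. φR_n = 0.75 × (1×183.6 + 4×216) = 785.7 kN.
Tension yield (gross): A_g = 209×10 = 2090 mm². φR_n = 0.90 × 300 × 2090 = 564.3 kN.
Governing: min(1337.1, 785.7, 564.3) = 564.3 kN → gross-section yield.

564.3 kN (gross-section yield governs)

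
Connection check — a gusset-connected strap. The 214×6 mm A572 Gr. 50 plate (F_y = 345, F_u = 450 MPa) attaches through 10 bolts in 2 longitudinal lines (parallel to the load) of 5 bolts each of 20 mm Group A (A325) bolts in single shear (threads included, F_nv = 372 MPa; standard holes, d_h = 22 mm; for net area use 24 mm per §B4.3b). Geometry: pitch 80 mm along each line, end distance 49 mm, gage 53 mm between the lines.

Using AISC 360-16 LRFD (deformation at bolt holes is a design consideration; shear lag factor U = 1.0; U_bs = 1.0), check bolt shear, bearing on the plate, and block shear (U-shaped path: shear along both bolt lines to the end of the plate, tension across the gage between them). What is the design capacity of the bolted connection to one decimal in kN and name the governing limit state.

693.0 kN (block shear governs)

Bolt shear: A_b = π(20)²/4 = 314.16 mm². φR_n = 0.75 × 372 × 314.16 × 10 × 1 = 876.5 kN.
Bearing (6 mm plate, F_u = 450 MPa): end bolts L_c = 49 − 22/2 = 38, R_n = min(1.2×38×6×450, 2.4×20×6×450) = 123.12 kN/bolt; interior L_c = 80 − 22 = 58, R_n = 129.6 kN/bolt. φR_n = 0.75 × (2×123.12 + 8×129.6) = 962.3 kN.
Block shear: shear path 2×[49+4×80] = 2×369 mm, A_gv = 4428, A_nv = 2×(369 − 4.5×24)×6 = 3132 mm²; tension across gage: (53 − 1×24)×6 = 174 mm². R_n = min(0.6×450×3132, 0.6×345×4428) + 1.0×450×174 = min(845.64, 916.6) + 78.3 = 923.94 kN. φR_n = 0.75 × 923.94 = 693.0 kN.
Governing: min(876.5, 962.3, 693.0) = 693.0 kN → block shear.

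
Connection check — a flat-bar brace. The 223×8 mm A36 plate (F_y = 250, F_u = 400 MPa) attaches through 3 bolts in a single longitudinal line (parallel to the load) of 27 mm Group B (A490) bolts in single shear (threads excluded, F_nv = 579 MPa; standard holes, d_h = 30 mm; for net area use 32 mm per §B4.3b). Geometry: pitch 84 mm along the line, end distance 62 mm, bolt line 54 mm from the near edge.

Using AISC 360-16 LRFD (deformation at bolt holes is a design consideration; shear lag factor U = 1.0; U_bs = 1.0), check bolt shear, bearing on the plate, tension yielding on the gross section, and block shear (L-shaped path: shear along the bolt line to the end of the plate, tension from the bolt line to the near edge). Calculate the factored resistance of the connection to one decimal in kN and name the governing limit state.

Bolt shear: A_b = π(27)²/4 = 572.56 mm². φR_n = 0.75 × 579 × 572.56 × 3 × 1 = 745.9 kN.
Bearing (8 mm plate, F_u = 400 MPa): end bolts L_c = 62 − 30/2 = 47, R_n = min(1.2×47×8×400, 2.4×27×8×400) = 180.48 kN/bolt; interior L_c = 84 − 30 = 54, R_n = 207.36 kN/bolt. φR_n = 0.75 × (1×180.48 + 2×207.36) = 446.4 kN.
Tension yield (gross): A_g = 223×8 = 1784 mm². φR_n = 0.90 × 250 × 1784 = 401.4 kN.
Block shear: shear path 1×[62+2×84] = 1×230 mm, A_gv = 1840, A_nv = 1×(230 − 2.5×32)×8 = 1200 mm²; tension to near edge: (54 − 0.5×32)×8 = 304 mm². R_n = min(0.6×400×1200, 0.6×250×1840) + 1.0×400×304 = min(288, 276) + 121.6 = 397.6 kN. φR_n = 0.75 × 397.6 = 298.2 kN.
Governing: min(745.9, 446.4, 401.4, 298.2) = 298.2 kN → block shear.

298.2 kN (block shear governs)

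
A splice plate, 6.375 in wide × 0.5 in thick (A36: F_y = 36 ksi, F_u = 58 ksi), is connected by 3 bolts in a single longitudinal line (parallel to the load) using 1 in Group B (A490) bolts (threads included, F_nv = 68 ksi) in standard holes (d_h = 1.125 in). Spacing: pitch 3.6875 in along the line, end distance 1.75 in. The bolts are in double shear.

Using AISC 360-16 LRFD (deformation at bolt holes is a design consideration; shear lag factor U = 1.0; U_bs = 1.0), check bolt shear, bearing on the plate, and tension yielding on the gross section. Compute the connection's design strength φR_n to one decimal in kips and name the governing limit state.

Bolt shear: A_b = π(1)²/4 = 0.7854 in². φR_n = 0.75 × 68 × 0.7854 × 3 × 2 = 240.3 kips.
Bearing (0.5 in plate, F_u = 58 ksi): end bolts L_c = 1.75 − 1.125/2 = 1.1875, R_n = min(1.2×1.1875×0.5×58, 2.4×1×0.5×58) = 41.325 kips/bolt; interior L_c = 3.6875 − 1.125 = 2.5625, R_n = 69.6 kips/bolt. φR_n = 0.75 × (1×41.325 + 2×69.6) = 135.4 kips.
Tension yield (gross): A_g = 6.375×0.5 = 3.1875 in². φR_n = 0.90 × 36 × 3.1875 = 103.3 kips.
Governing: min(240.3, 135.4, 103.3) = 103.3 kips → gross-section yield.

103.3 kips (gross-section yield governs)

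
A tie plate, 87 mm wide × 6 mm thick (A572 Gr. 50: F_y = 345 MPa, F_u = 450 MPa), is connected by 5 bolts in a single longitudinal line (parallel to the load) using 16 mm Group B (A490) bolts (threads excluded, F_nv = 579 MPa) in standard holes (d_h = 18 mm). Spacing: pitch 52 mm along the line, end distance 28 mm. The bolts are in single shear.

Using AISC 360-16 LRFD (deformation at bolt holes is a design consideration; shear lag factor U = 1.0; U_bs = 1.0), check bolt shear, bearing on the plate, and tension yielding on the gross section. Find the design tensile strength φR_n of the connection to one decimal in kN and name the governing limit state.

Bolt shear: A_b = π(16)²/4 = 201.06 mm². φR_n = 0.75 × 579 × 201.06 × 5 × 1 = 436.6 kN.
Bearing (6 mm plate, F_u = 450 MPa): end bolts L_c = 28 − 18/2 = 19, R_n = min(1.2×19×6×450, 2.4×16×6×450) = 61.56 kN/bolt; interior L_c = 52 − 18 = 34, R_n = 103.68 kN/bolt. φR_n = 0.75 × (1×61.56 + 4×103.68) = 357.2 kN.
Tension yield (gross): A_g = 87×6 = 522 mm². φR_n = 0.90 × 345 × 522 = 162.1 kN.
Governing: min(436.6, 357.2, 162.1) = 162.1 kN → gross-section yield.

162.1 kN (gross-section yield governs)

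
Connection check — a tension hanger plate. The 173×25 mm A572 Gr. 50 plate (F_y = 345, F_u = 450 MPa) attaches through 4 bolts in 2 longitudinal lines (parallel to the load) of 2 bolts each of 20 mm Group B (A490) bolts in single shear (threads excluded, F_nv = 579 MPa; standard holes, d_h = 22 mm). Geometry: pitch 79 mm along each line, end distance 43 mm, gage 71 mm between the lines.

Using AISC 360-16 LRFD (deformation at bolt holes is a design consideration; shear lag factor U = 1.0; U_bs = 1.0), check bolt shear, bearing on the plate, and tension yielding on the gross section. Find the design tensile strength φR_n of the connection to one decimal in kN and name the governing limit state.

Bolt shear: A_b = π(20)²/4 = 314.16 mm². φR_n = 0.75 × 579 × 314.16 × 4 × 1 = 545.7 kN.
Bearing (25 mm plate, F_u = 450 MPa): end bolts L_c = 43 − 22/2 = 32, R_n = min(1.2×32×25×450, 2.4×20×25×450) = 432 kN/bolt; interior L_c = 79 − 22 = 57, R_n = 540 kN/bolt. φR_n = 0.75 × (2×432 + 2×540) = 1458.0 kN.
Tension yield (gross): A_g = 173×25 = 4325 mm². φR_n = 0.90 × 345 × 4325 = 1342.9 kN.
Governing: min(545.7, 1458.0, 1342.9) = 545.7 kN → bolt shear.

545.7 kN (bolt shear governs)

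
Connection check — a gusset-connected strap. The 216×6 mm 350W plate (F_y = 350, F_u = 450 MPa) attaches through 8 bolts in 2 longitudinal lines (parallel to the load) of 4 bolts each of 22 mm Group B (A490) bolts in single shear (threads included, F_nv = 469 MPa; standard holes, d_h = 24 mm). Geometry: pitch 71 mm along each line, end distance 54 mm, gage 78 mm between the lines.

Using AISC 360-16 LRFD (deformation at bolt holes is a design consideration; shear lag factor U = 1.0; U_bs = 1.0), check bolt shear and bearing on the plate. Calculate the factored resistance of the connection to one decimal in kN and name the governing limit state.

845.6 kN (bearing governs)

Bolt shear: A_b = π(22)²/4 = 380.13 mm². φR_n = 0.75 × 469 × 380.13 × 8 × 1 = 1069.7 kN.
Bearing (6 mm plate, F_u = 450 MPa): end bolts L_c = 54 − 24/2 = 42, R_n = min(1.2×42×6×450, 2.4×22×6×450) = 136.08 kN/bolt; interior L_c = 71 − 24 = 47, R_n = 142.56 kN/bolt. φR_n = 0.75 × (2×136.08 + 6×142.56) = 845.6 kN.
Governing: min(1069.7, 845.6) = 845.6 kN → bearing.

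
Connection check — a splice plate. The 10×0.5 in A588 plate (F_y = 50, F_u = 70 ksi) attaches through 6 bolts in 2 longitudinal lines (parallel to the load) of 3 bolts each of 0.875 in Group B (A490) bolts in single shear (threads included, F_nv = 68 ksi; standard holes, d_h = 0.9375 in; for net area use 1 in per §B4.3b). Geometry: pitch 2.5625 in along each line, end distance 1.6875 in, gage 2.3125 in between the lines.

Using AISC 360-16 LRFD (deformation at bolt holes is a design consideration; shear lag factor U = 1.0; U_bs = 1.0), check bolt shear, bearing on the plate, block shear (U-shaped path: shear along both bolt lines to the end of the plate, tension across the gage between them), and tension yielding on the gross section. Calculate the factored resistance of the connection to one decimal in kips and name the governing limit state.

170.3 kips (block shear governs)

Bolt shear: A_b = π(0.875)²/4 = 0.60132 in². φR_n = 0.75 × 68 × 0.60132 × 6 × 1 = 184.0 kips.
Bearing (0.5 in plate, F_u = 70 ksi): end bolts L_c = 1.6875 − 0.9375/2 = 1.21875, R_n = min(1.2×1.21875×0.5×70, 2.4×0.875×0.5×70) = 51.188 kips/bolt; interior L_c = 2.5625 − 0.9375 = 1.625, R_n = 68.25 kips/bolt. φR_n = 0.75 × (2×51.188 + 4×68.25) = 281.5 kips.
Block shear: shear path 2×[1.6875+2×2.5625] = 2×6.8125 in, A_gv = 6.8125, A_nv = 2×(6.8125 − 2.5×1)×0.5 = 4.3125 in²; tension across gage: (2.3125 − 1×1)×0.5 = 0.65625 in². R_n = min(0.6×70×4.3125, 0.6×50×6.8125) + 1.0×70×0.65625 = min(181.13, 204.38) + 45.938 = 227.07 kips. φR_n = 0.75 × 227.07 = 170.3 kips.
Tension yield (gross): A_g = 10×0.5 = 5 in². φR_n = 0.90 × 50 × 5 = 225.0 kips.
Governing: min(184.0, 281.5, 170.3, 225.0) = 170.3 kips → block shear.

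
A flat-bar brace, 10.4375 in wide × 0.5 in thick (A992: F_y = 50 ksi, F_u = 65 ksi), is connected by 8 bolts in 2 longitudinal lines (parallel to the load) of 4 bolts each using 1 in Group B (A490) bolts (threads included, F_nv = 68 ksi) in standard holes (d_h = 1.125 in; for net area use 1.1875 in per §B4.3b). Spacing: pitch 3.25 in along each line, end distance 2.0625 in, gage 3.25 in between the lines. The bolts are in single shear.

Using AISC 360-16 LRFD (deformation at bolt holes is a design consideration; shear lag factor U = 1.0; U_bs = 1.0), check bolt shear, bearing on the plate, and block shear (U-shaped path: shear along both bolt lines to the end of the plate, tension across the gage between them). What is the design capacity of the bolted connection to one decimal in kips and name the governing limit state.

Bolt shear: A_b = π(1)²/4 = 0.7854 in². φR_n = 0.75 × 68 × 0.7854 × 8 × 1 = 320.4 kips.
Bearing (0.5 in plate, F_u = 65 ksi): end bolts L_c = 2.0625 − 1.125/2 = 1.5, R_n = min(1.2×1.5×0.5×65, 2.4×1×0.5×65) = 58.5 kips/bolt; interior L_c = 3.25 − 1.125 = 2.125, R_n = 78 kips/bolt. φR_n = 0.75 × (2×58.5 + 6×78) = 438.8 kips.
Block shear: shear path 2×[2.0625+3×3.25] = 2×11.8125 in, A_gv = 11.813, A_nv = 2×(11.8125 − 3.5×1.1875)×0.5 = 7.6563 in²; tension across gage: (3.25 − 1×1.1875)×0.5 = 1.0313 in². R_n = min(0.6×65×7.6563, 0.6×50×11.813) + 1.0×65×1.0313 = min(298.6, 354.39) + 67.035 = 365.64 kips. φR_n = 0.75 × 365.64 = 274.2 kips.
Governing: min(320.4, 438.8, 274.2) = 274.2 kips → block shear.

274.2 kips (block shear governs)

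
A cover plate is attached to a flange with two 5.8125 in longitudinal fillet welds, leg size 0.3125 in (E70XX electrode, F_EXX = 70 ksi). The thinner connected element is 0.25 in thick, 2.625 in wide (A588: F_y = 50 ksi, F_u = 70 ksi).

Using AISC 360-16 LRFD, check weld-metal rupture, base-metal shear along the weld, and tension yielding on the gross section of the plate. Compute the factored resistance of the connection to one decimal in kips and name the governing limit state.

29.5 kips (gross-section yield governs)

Weld metal: throat = 0.707×0.3125 = 0.22094 in, L = 2×5.8125 = 11.625 in. φR_n = 0.75 × 0.6 × 70 × 0.22094 × 11.625 = 80.9 kips.
Base metal shear (0.25 in plate): yield φR_n = 1.0×0.6×50×0.25×11.625 = 87.2 kips; rupture φR_n = 0.75×0.6×70×0.25×11.625 = 91.5 kips; take 87.2 kips (yield).
Tension yield (gross): A_g = 2.625×0.25 = 0.65625 in². φR_n = 0.90 × 50 × 0.65625 = 29.5 kips.
Governing: min(80.9, 87.2, 29.5) = 29.5 kips → gross-section yield.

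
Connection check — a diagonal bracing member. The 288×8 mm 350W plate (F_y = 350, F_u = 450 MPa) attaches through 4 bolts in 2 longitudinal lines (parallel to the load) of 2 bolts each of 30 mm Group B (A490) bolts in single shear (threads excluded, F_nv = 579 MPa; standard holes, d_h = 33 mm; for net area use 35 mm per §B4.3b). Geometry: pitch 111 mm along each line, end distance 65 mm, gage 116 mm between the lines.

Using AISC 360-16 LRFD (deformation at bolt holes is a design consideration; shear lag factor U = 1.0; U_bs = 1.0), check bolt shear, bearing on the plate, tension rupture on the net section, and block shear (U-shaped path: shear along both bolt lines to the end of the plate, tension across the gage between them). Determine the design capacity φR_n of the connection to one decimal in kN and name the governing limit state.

588.6 kN (net-section rupture governs)

Bolt shear: A_b = π(30)²/4 = 706.86 mm². φR_n = 0.75 × 579 × 706.86 × 4 × 1 = 1227.8 kN.
Bearing (8 mm plate, F_u = 450 MPa): end bolts L_c = 65 − 33/2 = 48.5, R_n = min(1.2×48.5×8×450, 2.4×30×8×450) = 209.52 kN/bolt; interior L_c = 111 − 33 = 78, R_n = 259.2 kN/bolt. φR_n = 0.75 × (2×209.52 + 2×259.2) = 703.1 kN.
Tension rupture (net): A_n = (288 − 2×35)×8 = 1744 mm² (U = 1.0, A_e = A_n). φR_n = 0.75 × 450 × 1744 = 588.6 kN.
Block shear: shear path 2×[65+1×111] = 2×176 mm, A_gv = 2816, A_nv = 2×(176 − 1.5×35)×8 = 1976 mm²; tension across gage: (116 − 1×35)×8 = 648 mm². R_n = min(0.6×450×1976, 0.6×350×2816) + 1.0×450×648 = min(533.52, 591.36) + 291.6 = 825.12 kN. φR_n = 0.75 × 825.12 = 618.8 kN.
Governing: min(1227.8, 703.1, 588.6, 618.8) = 588.6 kN → net-section rupture.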